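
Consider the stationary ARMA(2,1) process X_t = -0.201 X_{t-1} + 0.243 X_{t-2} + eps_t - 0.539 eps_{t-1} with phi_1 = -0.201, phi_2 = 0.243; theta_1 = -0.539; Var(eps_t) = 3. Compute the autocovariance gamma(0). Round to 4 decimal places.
\gamma(0) = 5.4084

Multiply the model equation by X_{t-k} and take expectations. With theta_0 = psi_0 = 1 and psi_j the MA(infinity) weights, this gives
  gamma(k) - sum_i phi_i gamma(k-i) = c_k,
  c_k = sigma^2 * sum_{j=k..q} theta_j psi_{j-k}   (c_k = 0 for k > q),
using gamma(-m) = gamma(m).
psi-weights needed (psi_j = theta_j + sum_i phi_i psi_{j-i}):
  psi_1 = theta_1 + phi_1 = -0.539 + (-0.201) = -0.74
Right-hand sides:
  c_0 = sigma^2 (1 + theta_1 psi_1) = 3 * (1 + (-0.539)(-0.74)) = 3 * 1.39886 = 4.19658
  c_1 = sigma^2 theta_1 = 3 * (-0.539) = -1.617
  c_2 = 0
Equations for k = 0, 1, 2 (AR order 2, c_2 = 0):
  (E0) gamma(0) = phi_1 gamma(1) + phi_2 gamma(2) + c_0
  (E1) gamma(1) = phi_1 gamma(0) + phi_2 gamma(1) + c_1
  (E2) gamma(2) = phi_1 gamma(1) + phi_2 gamma(0)
From (E1): gamma(1) = A gamma(0) + B with
  A = phi_1 / (1 - phi_2) = -0.201 / 0.757 = -0.265522,   B = c_1 / (1 - phi_2) = -1.617 / 0.757 = -2.136063.
Insert (E2) into (E0): gamma(0) (1 - phi_2^2) = phi_1 (1 + phi_2) gamma(1) + c_0.
  phi_1 (1 + phi_2) = (-0.201)(1.243) = -0.249843,   1 - phi_2^2 = 0.940951.
Replace gamma(1) by A gamma(0) + B and collect gamma(0):
  gamma(0) [0.940951 - (-0.249843)(-0.265522)] = (-0.249843)(-2.136063) + 4.19658
  gamma(0) * 0.874612 = 4.73026
  gamma(0) = 4.73026 / 0.874612 = 5.408409.
Therefore gamma(0) = 5.4084 (to 4 decimal places).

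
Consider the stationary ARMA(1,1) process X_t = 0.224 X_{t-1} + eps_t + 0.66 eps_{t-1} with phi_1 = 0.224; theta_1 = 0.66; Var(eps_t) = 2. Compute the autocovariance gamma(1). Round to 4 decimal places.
\gamma(1) = 2.1366

Multiply the model equation by X_{t-k} and take expectations. With theta_0 = psi_0 = 1 and psi_j the MA(infinity) weights, this gives
  gamma(k) - sum_i phi_i gamma(k-i) = c_k,
  c_k = sigma^2 * sum_{j=k..q} theta_j psi_{j-k}   (c_k = 0 for k > q),
using gamma(-m) = gamma(m).
psi-weights needed (psi_j = theta_j + sum_i phi_i psi_{j-i}):
  psi_1 = theta_1 + phi_1 = 0.66 + (0.224) = 0.884
Right-hand sides:
  c_0 = sigma^2 (1 + theta_1 psi_1) = 2 * (1 + (0.66)(0.884)) = 2 * 1.58344 = 3.16688
  c_1 = sigma^2 theta_1 = 2 * (0.66) = 1.32
  c_2 = 0
Equations for k = 0 and k = 1 (AR order 1):
  gamma(0) = phi_1 gamma(1) + c_0
  gamma(1) = phi_1 gamma(0) + c_1
Substituting the second into the first: gamma(0) (1 - phi_1^2) = c_0 + phi_1 c_1, so
  gamma(0) = (c_0 + phi_1 c_1) / (1 - phi_1^2) = (3.16688 + (0.224)(1.32)) / (1 - (0.224)^2) = 3.46256 / 0.949824 = 3.645475.
  gamma(1) = phi_1 gamma(0) + c_1 = (0.224)(3.645475) + (1.32) = 2.136586.
Therefore gamma(1) = 2.1366 (to 4 decimal places).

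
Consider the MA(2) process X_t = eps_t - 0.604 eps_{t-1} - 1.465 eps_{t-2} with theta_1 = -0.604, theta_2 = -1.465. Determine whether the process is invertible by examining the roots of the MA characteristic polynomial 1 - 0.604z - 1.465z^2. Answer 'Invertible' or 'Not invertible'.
\text{Not invertible}

The MA(q) characteristic polynomial is P(z) = 1 - 0.604z - 1.465z^2.
Invertibility requires all roots to lie outside the unit circle, i.e. |z| > 1 for every root.
Set 1 + (-0.604) z + (-1.465) z^2 = 0, i.e. a z^2 + b z + c = 0 with a = -1.465, b = -0.604, c = 1.
Discriminant D = b^2 - 4ac = (-0.604)^2 - 4*(-1.465)*1 = 0.364816 - (-5.86) = 6.224816.
D >= 0, so the roots are real: z = (-b +/- sqrt(D)) / (2a) = (0.604 +/- 2.494958) / (-2.93).
  z_1 = (0.604 + 2.494958) / (-2.93) = -1.0577,   |z_1| = 1.0577.
  z_2 = (0.604 - 2.494958) / (-2.93) = 0.6454,   |z_2| = 0.6454.
Moduli of all roots: 1.0577, 0.6454.
All moduli strictly greater than 1? No.
Verdict: Not invertible.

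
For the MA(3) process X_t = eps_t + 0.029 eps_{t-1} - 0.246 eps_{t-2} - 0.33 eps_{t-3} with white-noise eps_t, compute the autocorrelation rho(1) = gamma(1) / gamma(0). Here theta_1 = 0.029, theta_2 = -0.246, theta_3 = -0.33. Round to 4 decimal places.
\rho(1) = 0.0881

For an MA(q) process with theta_0 = 1, the autocovariance is
  gamma(k) = sigma^2 * sum_{i=0..q-k} theta_i * theta_{i+k},
and rho(k) = gamma(k) / gamma(0). Sigma^2 cancels.
  numerator   = (1)*(0.029) + (0.029)*(-0.246) + (-0.246)*(-0.33) = 0.103046.
  denominator = (1)^2 + (0.029)^2 + (-0.246)^2 + (-0.33)^2 = 1.170257.
  rho(1) = 0.103046 / 1.170257 = 0.0881.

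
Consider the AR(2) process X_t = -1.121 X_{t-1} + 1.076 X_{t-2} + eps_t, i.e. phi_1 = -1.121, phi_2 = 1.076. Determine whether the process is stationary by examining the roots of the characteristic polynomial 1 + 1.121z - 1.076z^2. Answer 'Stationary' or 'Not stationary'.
\text{Not stationary}

The AR(p) characteristic polynomial is P(z) = 1 + 1.121z - 1.076z^2.
Stationarity requires all roots to lie outside the unit circle, i.e. |z| > 1 for every root.
Set 1 + (1.121) z + (-1.076) z^2 = 0, i.e. a z^2 + b z + c = 0 with a = -1.076, b = 1.121, c = 1.
Discriminant D = b^2 - 4ac = (1.121)^2 - 4*(-1.076)*1 = 1.256641 - (-4.304) = 5.560641.
D >= 0, so the roots are real: z = (-b +/- sqrt(D)) / (2a) = (-1.121 +/- 2.358101) / (-2.152).
  z_1 = (-1.121 + 2.358101) / (-2.152) = -0.5749,   |z_1| = 0.5749.
  z_2 = (-1.121 - 2.358101) / (-2.152) = 1.6167,   |z_2| = 1.6167.
Moduli of all roots: 0.5749, 1.6167.
All moduli strictly greater than 1? No.
Verdict: Not stationary.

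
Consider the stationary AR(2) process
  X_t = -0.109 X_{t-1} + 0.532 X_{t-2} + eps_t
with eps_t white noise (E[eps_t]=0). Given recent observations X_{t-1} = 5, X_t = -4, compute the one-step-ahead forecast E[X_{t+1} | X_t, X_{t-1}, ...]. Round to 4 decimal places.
E[X_{t+1} \mid \mathcal F_t] = 3.0960

For an AR(p) model X_t = c + sum_i phi_i X_{t-i} + eps_t, the
one-step-ahead conditional mean is
  E[X_{t+1} | X_t, ...] = c + sum_i phi_i X_{t+1-i}.
Substitute known values:
  E[X_{t+1} | ...] = (-0.109) * (-4) + (0.532) * (5)
                   = 3.0960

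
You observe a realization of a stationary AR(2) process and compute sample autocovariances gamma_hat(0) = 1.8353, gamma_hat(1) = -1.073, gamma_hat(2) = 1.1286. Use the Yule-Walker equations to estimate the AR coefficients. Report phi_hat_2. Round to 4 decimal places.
\hat\phi_{2} = 0.4150

The Yule-Walker equations for an AR(p) process read, in matrix form,
  Gamma_p phi = r_p,   with   (Gamma_p)_{ij} = gamma(|i - j|),
                       (r_p)_i = gamma(i),   i,j = 1..p.
Substitute the sample gammas (Toeplitz matrix and right-hand side of size 2):
  Gamma_p = [[1.8353, -1.073], [-1.073, 1.8353]]
  r_p     = [-1.073, 1.1286]
Written out:
  1.8353 phi_1 - 1.073 phi_2 = -1.073
  -1.073 phi_1 + 1.8353 phi_2 = 1.1286
Solve by Cramer's rule:
  det = gamma(0)^2 - gamma(1)^2 = (1.8353)^2 - (-1.073)^2 = 3.36832609 - 1.151329 = 2.21699709
  phi_hat_1 = [gamma(1) gamma(0) - gamma(1) gamma(2)] / det = [(-1.073)(1.8353) - (-1.073)(1.1286)] / 2.21699709 = -0.7582891 / 2.21699709 = -0.342
  phi_hat_2 = [gamma(0) gamma(2) - gamma(1)^2] / det = [(1.8353)(1.1286) - (-1.073)^2] / 2.21699709 = 0.91999058 / 2.21699709 = 0.415
So phi_hat = [-0.3420, 0.4150].
Therefore phi_hat_2 = 0.4150.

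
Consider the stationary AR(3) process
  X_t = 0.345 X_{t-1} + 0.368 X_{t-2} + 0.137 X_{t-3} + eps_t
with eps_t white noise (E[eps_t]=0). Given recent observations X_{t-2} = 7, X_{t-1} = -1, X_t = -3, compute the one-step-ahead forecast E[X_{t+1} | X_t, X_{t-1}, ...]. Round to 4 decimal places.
E[X_{t+1} \mid \mathcal F_t] = -0.4440

For an AR(p) model X_t = c + sum_i phi_i X_{t-i} + eps_t, the
one-step-ahead conditional mean is
  E[X_{t+1} | X_t, ...] = c + sum_i phi_i X_{t+1-i}.
Substitute known values:
  E[X_{t+1} | ...] = (0.345) * (-3) + (0.368) * (-1) + (0.137) * (7)
                   = -0.4440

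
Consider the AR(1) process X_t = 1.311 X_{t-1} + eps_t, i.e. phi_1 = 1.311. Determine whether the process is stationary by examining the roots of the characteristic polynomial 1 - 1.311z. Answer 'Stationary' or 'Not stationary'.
\text{Not stationary}

The AR(p) characteristic polynomial is P(z) = 1 - 1.311z.
Stationarity requires all roots to lie outside the unit circle, i.e. |z| > 1 for every root.
This is linear in z: 1 + (-1.311) z = 0  =>  z = -1/(-1.311) = 0.762777,  |z| = 0.762777.
Moduli of all roots: 0.7628.
All moduli strictly greater than 1? No.
Verdict: Not stationary.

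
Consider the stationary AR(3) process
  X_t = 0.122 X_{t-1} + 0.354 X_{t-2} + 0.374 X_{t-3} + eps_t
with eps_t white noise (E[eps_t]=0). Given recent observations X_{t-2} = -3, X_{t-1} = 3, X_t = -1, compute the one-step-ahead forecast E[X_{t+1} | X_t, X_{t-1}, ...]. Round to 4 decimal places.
E[X_{t+1} \mid \mathcal F_t] = -0.1820

For an AR(p) model X_t = c + sum_i phi_i X_{t-i} + eps_t, the
one-step-ahead conditional mean is
  E[X_{t+1} | X_t, ...] = c + sum_i phi_i X_{t+1-i}.
Substitute known values:
  E[X_{t+1} | ...] = (0.122) * (-1) + (0.354) * (3) + (0.374) * (-3)
                   = -0.1820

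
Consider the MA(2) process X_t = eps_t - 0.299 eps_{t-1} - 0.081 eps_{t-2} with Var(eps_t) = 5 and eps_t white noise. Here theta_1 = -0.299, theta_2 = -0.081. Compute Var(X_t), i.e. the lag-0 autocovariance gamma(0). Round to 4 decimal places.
\gamma(0) = 5.4798

For an MA(q) process X_t = eps_t + sum_i theta_i eps_{t-i} with
Var(eps_t) = sigma^2, the variance is
  gamma(0) = sigma^2 * (1 + sum_i theta_i^2).
  sum_i theta_i^2 = (-0.299)^2 + (-0.081)^2 = 0.089401 + 0.006561 = 0.095962.
  gamma(0) = 5 * (1 + 0.095962) = 5 * 1.095962 = 5.47981, which rounds to 5.4798.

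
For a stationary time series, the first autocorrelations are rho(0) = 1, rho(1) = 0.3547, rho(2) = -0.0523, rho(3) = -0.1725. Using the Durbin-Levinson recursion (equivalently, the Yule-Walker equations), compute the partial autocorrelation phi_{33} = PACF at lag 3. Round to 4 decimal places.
\phi_{33} = -0.0930

The PACF at lag k is phi_{kk}, the last component of the solution
to the Yule-Walker system G_k phi = r_k where
  (G_k)_{ij} = rho(|i - j|), (r_k)_i = rho(i), i,j = 1..k.
Equivalently, Durbin-Levinson gives phi_{kk} iteratively:
  phi_{11} = rho(1)
  phi_{kk} = [rho(k) - sum_{j=1..k-1} phi_{k-1,j} rho(k-j)]
            / [1 - sum_{j=1..k-1} phi_{k-1,j} rho(j)],
  phi_{k,j} = phi_{k-1,j} - phi_{kk} phi_{k-1,k-j},  j = 1..k-1.
Step k = 1:
  phi_11 = rho(1) = 0.3547.
Step k = 2:
  phi_22 = [rho(2) - phi_11 rho(1)] / [1 - phi_11 rho(1)] = [-0.0523 - (0.3547)(0.3547)] / [1 - (0.3547)(0.3547)]
         = -0.17811209 / 0.87418791 = -0.203746.
  Update: phi_21 = phi_11 - phi_22 phi_11 = 0.3547 - (-0.203746)(0.3547) = 0.426969.
Step k = 3:
  phi_33 = [rho(3) - phi_21 rho(2) - phi_22 rho(1)] / [1 - phi_21 rho(1) - phi_22 rho(2)]
    numerator   = -0.1725 - (0.426969)(-0.0523) - (-0.203746)(0.3547) = -0.07790092
    denominator = 1 - (0.426969)(0.3547) - (-0.203746)(-0.0523) = 0.83789832
  phi_33 = -0.07790092 / 0.83789832 = -0.093.
Therefore phi_{33} = -0.0930.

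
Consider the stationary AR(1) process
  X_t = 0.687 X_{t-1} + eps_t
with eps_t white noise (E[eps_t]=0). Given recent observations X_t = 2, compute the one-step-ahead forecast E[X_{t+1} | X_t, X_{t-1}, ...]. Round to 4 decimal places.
E[X_{t+1} \mid \mathcal F_t] = 1.3740

For an AR(p) model X_t = c + sum_i phi_i X_{t-i} + eps_t, the
one-step-ahead conditional mean is
  E[X_{t+1} | X_t, ...] = c + sum_i phi_i X_{t+1-i}.
Substitute known values:
  E[X_{t+1} | ...] = (0.687) * (2)
                   = 1.3740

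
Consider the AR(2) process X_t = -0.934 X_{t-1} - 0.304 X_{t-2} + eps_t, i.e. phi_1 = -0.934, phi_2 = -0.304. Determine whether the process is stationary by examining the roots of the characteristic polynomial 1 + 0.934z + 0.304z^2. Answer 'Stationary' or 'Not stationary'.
\text{Stationary}

The AR(p) characteristic polynomial is P(z) = 1 + 0.934z + 0.304z^2.
Stationarity requires all roots to lie outside the unit circle, i.e. |z| > 1 for every root.
Set 1 + (0.934) z + (0.304) z^2 = 0, i.e. a z^2 + b z + c = 0 with a = 0.304, b = 0.934, c = 1.
Discriminant D = b^2 - 4ac = (0.934)^2 - 4*(0.304)*1 = 0.872356 - (1.216) = -0.343644.
D < 0, so the roots are the complex-conjugate pair z = (-b +/- i sqrt(-D)) / (2a) = -1.5362 +/- 0.9642i.
For a conjugate pair |z|^2 = z * conj(z) = (product of roots) = c/a = 1/(0.304) = 3.289474, so |z| = sqrt(3.289474) = 1.8137 for both roots.
Moduli of all roots: 1.8137, 1.8137.
All moduli strictly greater than 1? Yes.
Verdict: Stationary.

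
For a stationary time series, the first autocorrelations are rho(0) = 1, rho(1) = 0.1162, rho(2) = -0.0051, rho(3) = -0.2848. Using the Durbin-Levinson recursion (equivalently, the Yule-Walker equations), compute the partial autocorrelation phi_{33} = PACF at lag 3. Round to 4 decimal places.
\phi_{33} = -0.2860

The PACF at lag k is phi_{kk}, the last component of the solution
to the Yule-Walker system G_k phi = r_k where
  (G_k)_{ij} = rho(|i - j|), (r_k)_i = rho(i), i,j = 1..k.
Equivalently, Durbin-Levinson gives phi_{kk} iteratively:
  phi_{11} = rho(1)
  phi_{kk} = [rho(k) - sum_{j=1..k-1} phi_{k-1,j} rho(k-j)]
            / [1 - sum_{j=1..k-1} phi_{k-1,j} rho(j)],
  phi_{k,j} = phi_{k-1,j} - phi_{kk} phi_{k-1,k-j},  j = 1..k-1.
Step k = 1:
  phi_11 = rho(1) = 0.1162.
Step k = 2:
  phi_22 = [rho(2) - phi_11 rho(1)] / [1 - phi_11 rho(1)] = [-0.0051 - (0.1162)(0.1162)] / [1 - (0.1162)(0.1162)]
         = -0.01860244 / 0.98649756 = -0.018857.
  Update: phi_21 = phi_11 - phi_22 phi_11 = 0.1162 - (-0.018857)(0.1162) = 0.118391.
Step k = 3:
  phi_33 = [rho(3) - phi_21 rho(2) - phi_22 rho(1)] / [1 - phi_21 rho(1) - phi_22 rho(2)]
    numerator   = -0.2848 - (0.118391)(-0.0051) - (-0.018857)(0.1162) = -0.28200501
    denominator = 1 - (0.118391)(0.1162) - (-0.018857)(-0.0051) = 0.98614677
  phi_33 = -0.28200501 / 0.98614677 = -0.286.
Therefore phi_{33} = -0.2860.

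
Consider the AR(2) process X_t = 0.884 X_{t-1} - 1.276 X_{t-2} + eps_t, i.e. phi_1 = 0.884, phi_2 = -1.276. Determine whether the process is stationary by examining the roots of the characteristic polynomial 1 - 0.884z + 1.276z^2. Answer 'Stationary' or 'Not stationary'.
\text{Not stationary}

The AR(p) characteristic polynomial is P(z) = 1 - 0.884z + 1.276z^2.
Stationarity requires all roots to lie outside the unit circle, i.e. |z| > 1 for every root.
Set 1 + (-0.884) z + (1.276) z^2 = 0, i.e. a z^2 + b z + c = 0 with a = 1.276, b = -0.884, c = 1.
Discriminant D = b^2 - 4ac = (-0.884)^2 - 4*(1.276)*1 = 0.781456 - (5.104) = -4.322544.
D < 0, so the roots are the complex-conjugate pair z = (-b +/- i sqrt(-D)) / (2a) = 0.3464 +/- 0.8147i.
For a conjugate pair |z|^2 = z * conj(z) = (product of roots) = c/a = 1/(1.276) = 0.783699, so |z| = sqrt(0.783699) = 0.8853 for both roots.
Moduli of all roots: 0.8853, 0.8853.
All moduli strictly greater than 1? No.
Verdict: Not stationary.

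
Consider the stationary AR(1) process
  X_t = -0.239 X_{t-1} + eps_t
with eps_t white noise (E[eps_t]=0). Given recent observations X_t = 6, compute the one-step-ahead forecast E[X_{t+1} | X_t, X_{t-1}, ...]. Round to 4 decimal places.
E[X_{t+1} \mid \mathcal F_t] = -1.4340

For an AR(p) model X_t = c + sum_i phi_i X_{t-i} + eps_t, the
one-step-ahead conditional mean is
  E[X_{t+1} | X_t, ...] = c + sum_i phi_i X_{t+1-i}.
Substitute known values:
  E[X_{t+1} | ...] = (-0.239) * (6)
                   = -1.4340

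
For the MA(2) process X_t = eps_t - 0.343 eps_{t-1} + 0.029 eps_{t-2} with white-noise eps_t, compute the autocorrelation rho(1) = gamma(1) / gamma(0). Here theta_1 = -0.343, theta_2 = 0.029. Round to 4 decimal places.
\rho(1) = -0.3156

For an MA(q) process with theta_0 = 1, the autocovariance is
  gamma(k) = sigma^2 * sum_{i=0..q-k} theta_i * theta_{i+k},
and rho(k) = gamma(k) / gamma(0). Sigma^2 cancels.
  numerator   = (1)*(-0.343) + (-0.343)*(0.029) = -0.352947.
  denominator = (1)^2 + (-0.343)^2 + (0.029)^2 = 1.11849.
  rho(1) = -0.352947 / 1.11849 = -0.3156.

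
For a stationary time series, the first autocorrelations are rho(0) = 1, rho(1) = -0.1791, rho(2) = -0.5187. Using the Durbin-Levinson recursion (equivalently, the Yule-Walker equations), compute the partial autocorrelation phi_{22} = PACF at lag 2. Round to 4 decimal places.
\phi_{22} = -0.5690

The PACF at lag k is phi_{kk}, the last component of the solution
to the Yule-Walker system G_k phi = r_k where
  (G_k)_{ij} = rho(|i - j|), (r_k)_i = rho(i), i,j = 1..k.
Equivalently, Durbin-Levinson gives phi_{kk} iteratively:
  phi_{11} = rho(1)
  phi_{kk} = [rho(k) - sum_{j=1..k-1} phi_{k-1,j} rho(k-j)]
            / [1 - sum_{j=1..k-1} phi_{k-1,j} rho(j)],
  phi_{k,j} = phi_{k-1,j} - phi_{kk} phi_{k-1,k-j},  j = 1..k-1.
Step k = 1:
  phi_11 = rho(1) = -0.1791.
Step k = 2:
  phi_22 = [rho(2) - phi_11 rho(1)] / [1 - phi_11 rho(1)] = [-0.5187 - (-0.1791)(-0.1791)] / [1 - (-0.1791)(-0.1791)]
         = -0.55077681 / 0.96792319 = -0.569.
Therefore phi_{22} = -0.5690.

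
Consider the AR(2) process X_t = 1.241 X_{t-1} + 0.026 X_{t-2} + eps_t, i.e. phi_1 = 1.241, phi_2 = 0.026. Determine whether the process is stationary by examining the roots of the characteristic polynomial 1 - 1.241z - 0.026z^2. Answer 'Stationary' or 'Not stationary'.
\text{Not stationary}

The AR(p) characteristic polynomial is P(z) = 1 - 1.241z - 0.026z^2.
Stationarity requires all roots to lie outside the unit circle, i.e. |z| > 1 for every root.
Set 1 + (-1.241) z + (-0.026) z^2 = 0, i.e. a z^2 + b z + c = 0 with a = -0.026, b = -1.241, c = 1.
Discriminant D = b^2 - 4ac = (-1.241)^2 - 4*(-0.026)*1 = 1.540081 - (-0.104) = 1.644081.
D >= 0, so the roots are real: z = (-b +/- sqrt(D)) / (2a) = (1.241 +/- 1.282217) / (-0.052).
  z_1 = (1.241 + 1.282217) / (-0.052) = -48.5234,   |z_1| = 48.5234.
  z_2 = (1.241 - 1.282217) / (-0.052) = 0.7926,   |z_2| = 0.7926.
Moduli of all roots: 48.5234, 0.7926.
All moduli strictly greater than 1? No.
Verdict: Not stationary.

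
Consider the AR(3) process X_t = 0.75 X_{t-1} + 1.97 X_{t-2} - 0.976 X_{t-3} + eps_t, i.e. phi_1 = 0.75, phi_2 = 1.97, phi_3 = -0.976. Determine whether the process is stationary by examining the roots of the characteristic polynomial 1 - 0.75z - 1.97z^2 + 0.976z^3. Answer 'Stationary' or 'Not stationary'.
\text{Not stationary}

The AR(p) characteristic polynomial is P(z) = 1 - 0.75z - 1.97z^2 + 0.976z^3.
Stationarity requires all roots to lie outside the unit circle, i.e. |z| > 1 for every root.
Degree 3: look for a simple real root z0 first, then factor out (1 - z/z0) and solve the remaining quadratic.
Testing z0 = 0.625: P(0.625) = 1 + (-0.75)(0.625) + (-1.97)(0.625)^2 + (0.976)(0.625)^3
  = 1 + (-0.46875) + (-0.769531) + (0.238281) = 0.  So z_0 = 0.625 is a root, |z_0| = 0.625.
Divide out the factor (1 - 1.6 z) = (1 - z/z0) (since 1/z0 = 1.6):
  P(z) = (1 - 1.6 z)(1 + (0.85) z + (-0.61) z^2)
  [check: z-coef 0.85 - (1.6) = -0.75; z^2-coef -0.61 - (1.6)(0.85) = -1.97; z^3-coef -(1.6)(-0.61) = 0.976.]
Remaining roots from the quadratic factor 1 + (0.85) z + (-0.61) z^2:
  Set 1 + (0.85) z + (-0.61) z^2 = 0, i.e. a z^2 + b z + c = 0 with a = -0.61, b = 0.85, c = 1.
  Discriminant D = b^2 - 4ac = (0.85)^2 - 4*(-0.61)*1 = 0.7225 - (-2.44) = 3.1625.
  D >= 0, so the roots are real: z = (-b +/- sqrt(D)) / (2a) = (-0.85 +/- 1.778342) / (-1.22).
    z_1 = (-0.85 + 1.778342) / (-1.22) = -0.7609,   |z_1| = 0.7609.
    z_2 = (-0.85 - 1.778342) / (-1.22) = 2.1544,   |z_2| = 2.1544.
Moduli of all roots: 0.6250, 0.7609, 2.1544.
All moduli strictly greater than 1? No.
Verdict: Not stationary.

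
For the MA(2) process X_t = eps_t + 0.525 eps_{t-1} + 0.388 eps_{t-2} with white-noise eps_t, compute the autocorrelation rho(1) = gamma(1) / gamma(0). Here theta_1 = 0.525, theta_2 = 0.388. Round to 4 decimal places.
\rho(1) = 0.5109

For an MA(q) process with theta_0 = 1, the autocovariance is
  gamma(k) = sigma^2 * sum_{i=0..q-k} theta_i * theta_{i+k},
and rho(k) = gamma(k) / gamma(0). Sigma^2 cancels.
  numerator   = (1)*(0.525) + (0.525)*(0.388) = 0.7287.
  denominator = (1)^2 + (0.525)^2 + (0.388)^2 = 1.426169.
  rho(1) = 0.7287 / 1.426169 = 0.5109.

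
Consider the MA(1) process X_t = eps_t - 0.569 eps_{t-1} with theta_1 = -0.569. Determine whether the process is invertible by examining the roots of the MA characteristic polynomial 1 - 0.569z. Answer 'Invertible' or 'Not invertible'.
\text{Invertible}

The MA(q) characteristic polynomial is P(z) = 1 - 0.569z.
Invertibility requires all roots to lie outside the unit circle, i.e. |z| > 1 for every root.
This is linear in z: 1 + (-0.569) z = 0  =>  z = -1/(-0.569) = 1.757469,  |z| = 1.757469.
Moduli of all roots: 1.7575.
All moduli strictly greater than 1? Yes.
Verdict: Invertible.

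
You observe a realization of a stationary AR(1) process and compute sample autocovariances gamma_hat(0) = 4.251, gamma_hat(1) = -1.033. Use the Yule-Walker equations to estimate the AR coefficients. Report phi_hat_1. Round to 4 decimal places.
\hat\phi_{1} = -0.2430

The Yule-Walker equations for an AR(p) process read, in matrix form,
  Gamma_p phi = r_p,   with   (Gamma_p)_{ij} = gamma(|i - j|),
                       (r_p)_i = gamma(i),   i,j = 1..p.
Substitute the sample gammas (Toeplitz matrix and right-hand side of size 1):
  Gamma_p = [[4.251]]
  r_p     = [-1.033]
With p = 1 this is the single equation gamma(0) phi_1 = gamma(1):
  phi_hat_1 = gamma(1) / gamma(0) = -1.033 / 4.251 = -0.2430.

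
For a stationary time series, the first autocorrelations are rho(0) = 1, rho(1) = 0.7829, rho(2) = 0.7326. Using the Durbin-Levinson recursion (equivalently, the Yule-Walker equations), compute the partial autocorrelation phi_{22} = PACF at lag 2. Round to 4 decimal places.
\phi_{22} = 0.3092

The PACF at lag k is phi_{kk}, the last component of the solution
to the Yule-Walker system G_k phi = r_k where
  (G_k)_{ij} = rho(|i - j|), (r_k)_i = rho(i), i,j = 1..k.
Equivalently, Durbin-Levinson gives phi_{kk} iteratively:
  phi_{11} = rho(1)
  phi_{kk} = [rho(k) - sum_{j=1..k-1} phi_{k-1,j} rho(k-j)]
            / [1 - sum_{j=1..k-1} phi_{k-1,j} rho(j)],
  phi_{k,j} = phi_{k-1,j} - phi_{kk} phi_{k-1,k-j},  j = 1..k-1.
Step k = 1:
  phi_11 = rho(1) = 0.7829.
Step k = 2:
  phi_22 = [rho(2) - phi_11 rho(1)] / [1 - phi_11 rho(1)] = [0.7326 - (0.7829)(0.7829)] / [1 - (0.7829)(0.7829)]
         = 0.11966759 / 0.38706759 = 0.3092.
Therefore phi_{22} = 0.3092.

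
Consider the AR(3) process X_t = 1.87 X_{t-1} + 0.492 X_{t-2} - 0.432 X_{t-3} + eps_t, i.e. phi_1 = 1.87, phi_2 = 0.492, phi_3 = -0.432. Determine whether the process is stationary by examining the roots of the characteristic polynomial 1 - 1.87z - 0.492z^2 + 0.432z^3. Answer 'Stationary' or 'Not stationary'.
\text{Not stationary}

The AR(p) characteristic polynomial is P(z) = 1 - 1.87z - 0.492z^2 + 0.432z^3.
Stationarity requires all roots to lie outside the unit circle, i.e. |z| > 1 for every root.
Degree 3: look for a simple real root z0 first, then factor out (1 - z/z0) and solve the remaining quadratic.
Testing z0 = 2.5: P(2.5) = 1 + (-1.87)(2.5) + (-0.492)(2.5)^2 + (0.432)(2.5)^3
  = 1 + (-4.675) + (-3.075) + (6.75) = 0.  So z_0 = 2.5 is a root, |z_0| = 2.5.
Divide out the factor (1 - 0.4 z) = (1 - z/z0) (since 1/z0 = 0.4):
  P(z) = (1 - 0.4 z)(1 + (-1.47) z + (-1.08) z^2)
  [check: z-coef -1.47 - (0.4) = -1.87; z^2-coef -1.08 - (0.4)(-1.47) = -0.492; z^3-coef -(0.4)(-1.08) = 0.432.]
Remaining roots from the quadratic factor 1 + (-1.47) z + (-1.08) z^2:
  Set 1 + (-1.47) z + (-1.08) z^2 = 0, i.e. a z^2 + b z + c = 0 with a = -1.08, b = -1.47, c = 1.
  Discriminant D = b^2 - 4ac = (-1.47)^2 - 4*(-1.08)*1 = 2.1609 - (-4.32) = 6.4809.
  D >= 0, so the roots are real: z = (-b +/- sqrt(D)) / (2a) = (1.47 +/- 2.545761) / (-2.16).
    z_1 = (1.47 + 2.545761) / (-2.16) = -1.8591,   |z_1| = 1.8591.
    z_2 = (1.47 - 2.545761) / (-2.16) = 0.498,   |z_2| = 0.498.
Moduli of all roots: 2.5000, 1.8591, 0.4980.
All moduli strictly greater than 1? No.
Verdict: Not stationary.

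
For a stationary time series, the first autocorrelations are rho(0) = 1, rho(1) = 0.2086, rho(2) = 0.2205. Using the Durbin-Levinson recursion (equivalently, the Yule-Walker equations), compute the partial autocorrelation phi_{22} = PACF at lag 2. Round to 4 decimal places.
\phi_{22} = 0.1850

The PACF at lag k is phi_{kk}, the last component of the solution
to the Yule-Walker system G_k phi = r_k where
  (G_k)_{ij} = rho(|i - j|), (r_k)_i = rho(i), i,j = 1..k.
Equivalently, Durbin-Levinson gives phi_{kk} iteratively:
  phi_{11} = rho(1)
  phi_{kk} = [rho(k) - sum_{j=1..k-1} phi_{k-1,j} rho(k-j)]
            / [1 - sum_{j=1..k-1} phi_{k-1,j} rho(j)],
  phi_{k,j} = phi_{k-1,j} - phi_{kk} phi_{k-1,k-j},  j = 1..k-1.
Step k = 1:
  phi_11 = rho(1) = 0.2086.
Step k = 2:
  phi_22 = [rho(2) - phi_11 rho(1)] / [1 - phi_11 rho(1)] = [0.2205 - (0.2086)(0.2086)] / [1 - (0.2086)(0.2086)]
         = 0.17698604 / 0.95648604 = 0.185.
Therefore phi_{22} = 0.1850.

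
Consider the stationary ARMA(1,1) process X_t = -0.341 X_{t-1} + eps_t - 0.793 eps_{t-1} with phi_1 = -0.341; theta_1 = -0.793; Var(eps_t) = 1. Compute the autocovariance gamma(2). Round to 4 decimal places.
\gamma(2) = 0.5559

Multiply the model equation by X_{t-k} and take expectations. With theta_0 = psi_0 = 1 and psi_j the MA(infinity) weights, this gives
  gamma(k) - sum_i phi_i gamma(k-i) = c_k,
  c_k = sigma^2 * sum_{j=k..q} theta_j psi_{j-k}   (c_k = 0 for k > q),
using gamma(-m) = gamma(m).
psi-weights needed (psi_j = theta_j + sum_i phi_i psi_{j-i}):
  psi_1 = theta_1 + phi_1 = -0.793 + (-0.341) = -1.134
Right-hand sides:
  c_0 = sigma^2 (1 + theta_1 psi_1) = 1 * (1 + (-0.793)(-1.134)) = 1 * 1.899262 = 1.899262
  c_1 = sigma^2 theta_1 = 1 * (-0.793) = -0.793
  c_2 = 0
Equations for k = 0 and k = 1 (AR order 1):
  gamma(0) = phi_1 gamma(1) + c_0
  gamma(1) = phi_1 gamma(0) + c_1
Substituting the second into the first: gamma(0) (1 - phi_1^2) = c_0 + phi_1 c_1, so
  gamma(0) = (c_0 + phi_1 c_1) / (1 - phi_1^2) = (1.899262 + (-0.341)(-0.793)) / (1 - (-0.341)^2) = 2.169675 / 0.883719 = 2.455164.
  gamma(1) = phi_1 gamma(0) + c_1 = (-0.341)(2.455164) + (-0.793) = -1.630211.
For k = 2 (> q): gamma(2) = phi_1 gamma(1) = (-0.341)(-1.630211) = 0.555902.
Therefore gamma(2) = 0.5559 (to 4 decimal places).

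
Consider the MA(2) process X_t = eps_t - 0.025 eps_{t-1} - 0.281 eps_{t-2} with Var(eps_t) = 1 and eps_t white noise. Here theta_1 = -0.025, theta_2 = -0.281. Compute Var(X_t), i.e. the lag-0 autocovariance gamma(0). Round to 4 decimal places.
\gamma(0) = 1.0796

For an MA(q) process X_t = eps_t + sum_i theta_i eps_{t-i} with
Var(eps_t) = sigma^2, the variance is
  gamma(0) = sigma^2 * (1 + sum_i theta_i^2).
  sum_i theta_i^2 = (-0.025)^2 + (-0.281)^2 = 0.000625 + 0.078961 = 0.079586.
  gamma(0) = 1 * (1 + 0.079586) = 1 * 1.079586 = 1.079586, which rounds to 1.0796.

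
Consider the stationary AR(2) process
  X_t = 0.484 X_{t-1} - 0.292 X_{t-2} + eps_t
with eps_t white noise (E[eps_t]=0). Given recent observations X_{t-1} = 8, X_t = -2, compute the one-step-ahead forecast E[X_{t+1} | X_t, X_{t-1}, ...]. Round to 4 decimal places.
E[X_{t+1} \mid \mathcal F_t] = -3.3040

For an AR(p) model X_t = c + sum_i phi_i X_{t-i} + eps_t, the
one-step-ahead conditional mean is
  E[X_{t+1} | X_t, ...] = c + sum_i phi_i X_{t+1-i}.
Substitute known values:
  E[X_{t+1} | ...] = (0.484) * (-2) + (-0.292) * (8)
                   = -3.3040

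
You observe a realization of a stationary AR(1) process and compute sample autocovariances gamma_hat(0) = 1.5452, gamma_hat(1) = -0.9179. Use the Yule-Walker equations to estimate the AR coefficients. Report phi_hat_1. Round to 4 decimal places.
\hat\phi_{1} = -0.5940

The Yule-Walker equations for an AR(p) process read, in matrix form,
  Gamma_p phi = r_p,   with   (Gamma_p)_{ij} = gamma(|i - j|),
                       (r_p)_i = gamma(i),   i,j = 1..p.
Substitute the sample gammas (Toeplitz matrix and right-hand side of size 1):
  Gamma_p = [[1.5452]]
  r_p     = [-0.9179]
With p = 1 this is the single equation gamma(0) phi_1 = gamma(1):
  phi_hat_1 = gamma(1) / gamma(0) = -0.9179 / 1.5452 = -0.5940.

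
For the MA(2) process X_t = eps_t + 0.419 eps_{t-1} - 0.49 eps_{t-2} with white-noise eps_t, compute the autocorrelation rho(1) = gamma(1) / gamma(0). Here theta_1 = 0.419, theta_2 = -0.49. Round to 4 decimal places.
\rho(1) = 0.1509

For an MA(q) process with theta_0 = 1, the autocovariance is
  gamma(k) = sigma^2 * sum_{i=0..q-k} theta_i * theta_{i+k},
and rho(k) = gamma(k) / gamma(0). Sigma^2 cancels.
  numerator   = (1)*(0.419) + (0.419)*(-0.49) = 0.21369.
  denominator = (1)^2 + (0.419)^2 + (-0.49)^2 = 1.415661.
  rho(1) = 0.21369 / 1.415661 = 0.1509.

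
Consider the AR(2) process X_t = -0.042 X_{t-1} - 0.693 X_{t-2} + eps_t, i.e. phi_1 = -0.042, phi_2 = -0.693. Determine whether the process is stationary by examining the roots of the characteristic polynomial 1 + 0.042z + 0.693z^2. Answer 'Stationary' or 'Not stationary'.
\text{Stationary}

The AR(p) characteristic polynomial is P(z) = 1 + 0.042z + 0.693z^2.
Stationarity requires all roots to lie outside the unit circle, i.e. |z| > 1 for every root.
Set 1 + (0.042) z + (0.693) z^2 = 0, i.e. a z^2 + b z + c = 0 with a = 0.693, b = 0.042, c = 1.
Discriminant D = b^2 - 4ac = (0.042)^2 - 4*(0.693)*1 = 0.001764 - (2.772) = -2.770236.
D < 0, so the roots are the complex-conjugate pair z = (-b +/- i sqrt(-D)) / (2a) = -0.0303 +/- 1.2009i.
For a conjugate pair |z|^2 = z * conj(z) = (product of roots) = c/a = 1/(0.693) = 1.443001, so |z| = sqrt(1.443001) = 1.2012 for both roots.
Moduli of all roots: 1.2012, 1.2012.
All moduli strictly greater than 1? Yes.
Verdict: Stationary.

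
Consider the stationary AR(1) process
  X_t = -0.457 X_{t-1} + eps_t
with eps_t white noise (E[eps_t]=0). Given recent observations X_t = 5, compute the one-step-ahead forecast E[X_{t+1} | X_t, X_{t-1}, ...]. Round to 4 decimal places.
E[X_{t+1} \mid \mathcal F_t] = -2.2850

For an AR(p) model X_t = c + sum_i phi_i X_{t-i} + eps_t, the
one-step-ahead conditional mean is
  E[X_{t+1} | X_t, ...] = c + sum_i phi_i X_{t+1-i}.
Substitute known values:
  E[X_{t+1} | ...] = (-0.457) * (5)
                   = -2.2850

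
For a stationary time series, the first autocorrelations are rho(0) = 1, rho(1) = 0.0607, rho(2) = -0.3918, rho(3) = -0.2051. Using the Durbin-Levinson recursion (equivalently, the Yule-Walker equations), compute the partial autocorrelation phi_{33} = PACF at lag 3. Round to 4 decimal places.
\phi_{33} = -0.1761

The PACF at lag k is phi_{kk}, the last component of the solution
to the Yule-Walker system G_k phi = r_k where
  (G_k)_{ij} = rho(|i - j|), (r_k)_i = rho(i), i,j = 1..k.
Equivalently, Durbin-Levinson gives phi_{kk} iteratively:
  phi_{11} = rho(1)
  phi_{kk} = [rho(k) - sum_{j=1..k-1} phi_{k-1,j} rho(k-j)]
            / [1 - sum_{j=1..k-1} phi_{k-1,j} rho(j)],
  phi_{k,j} = phi_{k-1,j} - phi_{kk} phi_{k-1,k-j},  j = 1..k-1.
Step k = 1:
  phi_11 = rho(1) = 0.0607.
Step k = 2:
  phi_22 = [rho(2) - phi_11 rho(1)] / [1 - phi_11 rho(1)] = [-0.3918 - (0.0607)(0.0607)] / [1 - (0.0607)(0.0607)]
         = -0.39548449 / 0.99631551 = -0.396947.
  Update: phi_21 = phi_11 - phi_22 phi_11 = 0.0607 - (-0.396947)(0.0607) = 0.084795.
Step k = 3:
  phi_33 = [rho(3) - phi_21 rho(2) - phi_22 rho(1)] / [1 - phi_21 rho(1) - phi_22 rho(2)]
    numerator   = -0.2051 - (0.084795)(-0.3918) - (-0.396947)(0.0607) = -0.14778276
    denominator = 1 - (0.084795)(0.0607) - (-0.396947)(-0.3918) = 0.83932911
  phi_33 = -0.14778276 / 0.83932911 = -0.1761.
Therefore phi_{33} = -0.1761.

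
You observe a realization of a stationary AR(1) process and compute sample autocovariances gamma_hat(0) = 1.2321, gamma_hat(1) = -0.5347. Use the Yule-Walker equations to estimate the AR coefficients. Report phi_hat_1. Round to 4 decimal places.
\hat\phi_{1} = -0.4340

The Yule-Walker equations for an AR(p) process read, in matrix form,
  Gamma_p phi = r_p,   with   (Gamma_p)_{ij} = gamma(|i - j|),
                       (r_p)_i = gamma(i),   i,j = 1..p.
Substitute the sample gammas (Toeplitz matrix and right-hand side of size 1):
  Gamma_p = [[1.2321]]
  r_p     = [-0.5347]
With p = 1 this is the single equation gamma(0) phi_1 = gamma(1):
  phi_hat_1 = gamma(1) / gamma(0) = -0.5347 / 1.2321 = -0.4340.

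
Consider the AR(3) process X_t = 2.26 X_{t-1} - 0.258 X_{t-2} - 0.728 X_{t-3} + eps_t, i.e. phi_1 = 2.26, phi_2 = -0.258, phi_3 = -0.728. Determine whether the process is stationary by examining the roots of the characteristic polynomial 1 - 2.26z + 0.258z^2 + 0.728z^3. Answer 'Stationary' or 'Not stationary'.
\text{Not stationary}

The AR(p) characteristic polynomial is P(z) = 1 - 2.26z + 0.258z^2 + 0.728z^3.
Stationarity requires all roots to lie outside the unit circle, i.e. |z| > 1 for every root.
Degree 3: look for a simple real root z0 first, then factor out (1 - z/z0) and solve the remaining quadratic.
Testing z0 = 1.25: P(1.25) = 1 + (-2.26)(1.25) + (0.258)(1.25)^2 + (0.728)(1.25)^3
  = 1 + (-2.825) + (0.403125) + (1.421875) = 0.  So z_0 = 1.25 is a root, |z_0| = 1.25.
Divide out the factor (1 - 0.8 z) = (1 - z/z0) (since 1/z0 = 0.8):
  P(z) = (1 - 0.8 z)(1 + (-1.46) z + (-0.91) z^2)
  [check: z-coef -1.46 - (0.8) = -2.26; z^2-coef -0.91 - (0.8)(-1.46) = 0.258; z^3-coef -(0.8)(-0.91) = 0.728.]
Remaining roots from the quadratic factor 1 + (-1.46) z + (-0.91) z^2:
  Set 1 + (-1.46) z + (-0.91) z^2 = 0, i.e. a z^2 + b z + c = 0 with a = -0.91, b = -1.46, c = 1.
  Discriminant D = b^2 - 4ac = (-1.46)^2 - 4*(-0.91)*1 = 2.1316 - (-3.64) = 5.7716.
  D >= 0, so the roots are real: z = (-b +/- sqrt(D)) / (2a) = (1.46 +/- 2.402415) / (-1.82).
    z_1 = (1.46 + 2.402415) / (-1.82) = -2.1222,   |z_1| = 2.1222.
    z_2 = (1.46 - 2.402415) / (-1.82) = 0.5178,   |z_2| = 0.5178.
Moduli of all roots: 1.2500, 2.1222, 0.5178.
All moduli strictly greater than 1? No.
Verdict: Not stationary.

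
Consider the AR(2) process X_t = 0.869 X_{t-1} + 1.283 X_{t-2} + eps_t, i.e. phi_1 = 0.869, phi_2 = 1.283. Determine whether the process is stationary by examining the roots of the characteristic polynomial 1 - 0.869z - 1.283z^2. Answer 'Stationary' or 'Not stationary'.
\text{Not stationary}

The AR(p) characteristic polynomial is P(z) = 1 - 0.869z - 1.283z^2.
Stationarity requires all roots to lie outside the unit circle, i.e. |z| > 1 for every root.
Set 1 + (-0.869) z + (-1.283) z^2 = 0, i.e. a z^2 + b z + c = 0 with a = -1.283, b = -0.869, c = 1.
Discriminant D = b^2 - 4ac = (-0.869)^2 - 4*(-1.283)*1 = 0.755161 - (-5.132) = 5.887161.
D >= 0, so the roots are real: z = (-b +/- sqrt(D)) / (2a) = (0.869 +/- 2.426347) / (-2.566).
  z_1 = (0.869 + 2.426347) / (-2.566) = -1.2842,   |z_1| = 1.2842.
  z_2 = (0.869 - 2.426347) / (-2.566) = 0.6069,   |z_2| = 0.6069.
Moduli of all roots: 1.2842, 0.6069.
All moduli strictly greater than 1? No.
Verdict: Not stationary.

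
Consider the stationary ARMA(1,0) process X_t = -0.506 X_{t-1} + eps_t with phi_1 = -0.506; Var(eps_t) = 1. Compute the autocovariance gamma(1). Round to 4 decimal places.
\gamma(1) = -0.6801

Multiply the model equation by X_{t-k} and take expectations. With theta_0 = psi_0 = 1 and psi_j the MA(infinity) weights, this gives
  gamma(k) - sum_i phi_i gamma(k-i) = c_k,
  c_k = sigma^2 * sum_{j=k..q} theta_j psi_{j-k}   (c_k = 0 for k > q),
using gamma(-m) = gamma(m).
Pure AR (q = 0): c_0 = sigma^2 = 1, c_k = 0 for k >= 1.
Equations for k = 0 and k = 1 (AR order 1):
  gamma(0) = phi_1 gamma(1) + c_0
  gamma(1) = phi_1 gamma(0) + c_1
Substituting the second into the first: gamma(0) (1 - phi_1^2) = c_0 + phi_1 c_1, so
  gamma(0) = c_0 / (1 - phi_1^2) = 1 / (1 - (-0.506)^2) = 1 / 0.743964 = 1.344151.
  gamma(1) = phi_1 gamma(0) = (-0.506)(1.344151) = -0.68014.
Therefore gamma(1) = -0.6801 (to 4 decimal places).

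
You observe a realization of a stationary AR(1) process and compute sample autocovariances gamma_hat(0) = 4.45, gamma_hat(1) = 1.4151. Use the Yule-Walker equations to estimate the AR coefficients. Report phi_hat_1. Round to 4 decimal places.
\hat\phi_{1} = 0.3180

The Yule-Walker equations for an AR(p) process read, in matrix form,
  Gamma_p phi = r_p,   with   (Gamma_p)_{ij} = gamma(|i - j|),
                       (r_p)_i = gamma(i),   i,j = 1..p.
Substitute the sample gammas (Toeplitz matrix and right-hand side of size 1):
  Gamma_p = [[4.45]]
  r_p     = [1.4151]
With p = 1 this is the single equation gamma(0) phi_1 = gamma(1):
  phi_hat_1 = gamma(1) / gamma(0) = 1.4151 / 4.45 = 0.3180.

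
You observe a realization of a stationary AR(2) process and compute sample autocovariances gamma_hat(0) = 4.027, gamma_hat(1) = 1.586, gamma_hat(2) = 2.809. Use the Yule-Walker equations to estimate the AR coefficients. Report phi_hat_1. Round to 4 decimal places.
\hat\phi_{1} = 0.1410

The Yule-Walker equations for an AR(p) process read, in matrix form,
  Gamma_p phi = r_p,   with   (Gamma_p)_{ij} = gamma(|i - j|),
                       (r_p)_i = gamma(i),   i,j = 1..p.
Substitute the sample gammas (Toeplitz matrix and right-hand side of size 2):
  Gamma_p = [[4.027, 1.586], [1.586, 4.027]]
  r_p     = [1.586, 2.809]
Written out:
  4.027 phi_1 + 1.586 phi_2 = 1.586
  1.586 phi_1 + 4.027 phi_2 = 2.809
Solve by Cramer's rule:
  det = gamma(0)^2 - gamma(1)^2 = (4.027)^2 - (1.586)^2 = 16.216729 - 2.515396 = 13.701333
  phi_hat_1 = [gamma(1) gamma(0) - gamma(1) gamma(2)] / det = [(1.586)(4.027) - (1.586)(2.809)] / 13.701333 = 1.931748 / 13.701333 = 0.141
  phi_hat_2 = [gamma(0) gamma(2) - gamma(1)^2] / det = [(4.027)(2.809) - (1.586)^2] / 13.701333 = 8.796447 / 13.701333 = 0.642
So phi_hat = [0.1410, 0.6420].
Therefore phi_hat_1 = 0.1410.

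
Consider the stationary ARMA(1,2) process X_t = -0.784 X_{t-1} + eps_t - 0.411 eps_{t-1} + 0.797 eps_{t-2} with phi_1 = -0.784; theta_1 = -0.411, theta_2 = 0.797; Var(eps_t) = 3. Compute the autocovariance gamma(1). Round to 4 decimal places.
\gamma(1) = -28.1506

Multiply the model equation by X_{t-k} and take expectations. With theta_0 = psi_0 = 1 and psi_j the MA(infinity) weights, this gives
  gamma(k) - sum_i phi_i gamma(k-i) = c_k,
  c_k = sigma^2 * sum_{j=k..q} theta_j psi_{j-k}   (c_k = 0 for k > q),
using gamma(-m) = gamma(m).
psi-weights needed (psi_j = theta_j + sum_i phi_i psi_{j-i}):
  psi_1 = theta_1 + phi_1 = -0.411 + (-0.784) = -1.195
  psi_2 = theta_2 + phi_1 psi_1 = 0.797 + (-0.784)(-1.195) = 1.73388
Right-hand sides:
  c_0 = sigma^2 (1 + theta_1 psi_1 + theta_2 psi_2) = 3 * (1 + (-0.411)(-1.195) + (0.797)(1.73388)) = 3 * 2.873047 = 8.619142
  c_1 = sigma^2 (theta_1 + theta_2 psi_1) = 3 * (-0.411 + (0.797)(-1.195)) = -4.090245
  c_2 = sigma^2 theta_2 = 3 * (0.797) = 2.391
Equations for k = 0 and k = 1 (AR order 1):
  gamma(0) = phi_1 gamma(1) + c_0
  gamma(1) = phi_1 gamma(0) + c_1
Substituting the second into the first: gamma(0) (1 - phi_1^2) = c_0 + phi_1 c_1, so
  gamma(0) = (c_0 + phi_1 c_1) / (1 - phi_1^2) = (8.619142 + (-0.784)(-4.090245)) / (1 - (-0.784)^2) = 11.825894 / 0.385344 = 30.689187.
  gamma(1) = phi_1 gamma(0) + c_1 = (-0.784)(30.689187) + (-4.090245) = -28.150568.
Therefore gamma(1) = -28.1506 (to 4 decimal places).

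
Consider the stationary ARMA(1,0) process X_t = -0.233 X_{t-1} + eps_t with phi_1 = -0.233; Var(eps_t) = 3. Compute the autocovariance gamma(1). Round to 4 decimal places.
\gamma(1) = -0.7391

Multiply the model equation by X_{t-k} and take expectations. With theta_0 = psi_0 = 1 and psi_j the MA(infinity) weights, this gives
  gamma(k) - sum_i phi_i gamma(k-i) = c_k,
  c_k = sigma^2 * sum_{j=k..q} theta_j psi_{j-k}   (c_k = 0 for k > q),
using gamma(-m) = gamma(m).
Pure AR (q = 0): c_0 = sigma^2 = 3, c_k = 0 for k >= 1.
Equations for k = 0 and k = 1 (AR order 1):
  gamma(0) = phi_1 gamma(1) + c_0
  gamma(1) = phi_1 gamma(0) + c_1
Substituting the second into the first: gamma(0) (1 - phi_1^2) = c_0 + phi_1 c_1, so
  gamma(0) = c_0 / (1 - phi_1^2) = 3 / (1 - (-0.233)^2) = 3 / 0.945711 = 3.172216.
  gamma(1) = phi_1 gamma(0) = (-0.233)(3.172216) = -0.739126.
Therefore gamma(1) = -0.7391 (to 4 decimal places).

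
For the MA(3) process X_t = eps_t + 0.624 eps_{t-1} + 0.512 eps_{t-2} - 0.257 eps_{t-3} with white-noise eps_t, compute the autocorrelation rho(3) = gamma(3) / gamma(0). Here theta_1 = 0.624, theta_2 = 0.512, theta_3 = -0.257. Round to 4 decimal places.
\rho(3) = -0.1496

For an MA(q) process with theta_0 = 1, the autocovariance is
  gamma(k) = sigma^2 * sum_{i=0..q-k} theta_i * theta_{i+k},
and rho(k) = gamma(k) / gamma(0). Sigma^2 cancels.
  numerator   = (1)*(-0.257) = -0.257.
  denominator = (1)^2 + (0.624)^2 + (0.512)^2 + (-0.257)^2 = 1.717569.
  rho(3) = -0.257 / 1.717569 = -0.1496.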